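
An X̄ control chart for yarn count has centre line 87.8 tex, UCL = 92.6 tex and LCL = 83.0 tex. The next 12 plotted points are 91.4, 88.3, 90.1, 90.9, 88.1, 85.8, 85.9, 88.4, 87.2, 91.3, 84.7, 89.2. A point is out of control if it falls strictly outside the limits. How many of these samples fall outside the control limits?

All 12 points lie within [83.0, 92.6].

0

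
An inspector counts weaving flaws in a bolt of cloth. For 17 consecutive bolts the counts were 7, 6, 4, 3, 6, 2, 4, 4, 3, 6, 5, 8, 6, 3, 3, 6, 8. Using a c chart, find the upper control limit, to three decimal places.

11.610

c̄ = (7 + 6 + 4 + 3 + 6 + 2 + 4 + 4 + 3 + 6 + 5 + 8 + 6 + 3 + 3 + 6 + 8) / 17 = 84 / 17 = 4.9412
UCL = c̄ + 3√c̄ = 4.9412 + 3 × √4.9412 = 4.9412 + 3 × 2.2229 = 11.6098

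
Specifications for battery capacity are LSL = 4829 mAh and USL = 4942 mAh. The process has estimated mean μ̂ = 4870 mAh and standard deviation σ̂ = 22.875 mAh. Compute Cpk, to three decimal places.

Cpu = (USL − μ̂) / (3σ̂) = (4942 − 4870) / (3 × 22.875) = 1.0492; Cpl = (μ̂ − LSL) / (3σ̂) = (4870 − 4829) / (3 × 22.875) = 0.5974; Cpk = min(Cpu, Cpl) = 0.5974

0.597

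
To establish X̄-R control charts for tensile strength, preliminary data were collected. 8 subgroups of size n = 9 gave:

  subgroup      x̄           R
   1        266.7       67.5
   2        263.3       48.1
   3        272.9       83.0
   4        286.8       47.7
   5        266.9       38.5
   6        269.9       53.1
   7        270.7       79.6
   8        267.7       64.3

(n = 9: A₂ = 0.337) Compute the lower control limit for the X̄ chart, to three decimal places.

250.317

X̄̄ = (266.7 + 263.3 + 272.9 + 286.8 + 266.9 + 269.9 + 270.7 + 267.7) / 8 = 2164.9000 / 8 = 270.6125
R̄ = (67.5 + 48.1 + 83.0 + 47.7 + 38.5 + 53.1 + 79.6 + 64.3) / 8 = 481.8000 / 8 = 60.2250
LCL = X̄̄ − A₂·R̄ = 270.6125 − 0.337 × 60.2250 = 250.3167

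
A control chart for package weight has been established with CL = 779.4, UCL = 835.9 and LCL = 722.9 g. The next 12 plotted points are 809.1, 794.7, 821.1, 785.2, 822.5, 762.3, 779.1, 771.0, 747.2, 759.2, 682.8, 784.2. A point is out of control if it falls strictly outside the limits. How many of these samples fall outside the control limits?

1

Compare each point to [722.9, 835.9]: sample 11 = 682.8 < LCL.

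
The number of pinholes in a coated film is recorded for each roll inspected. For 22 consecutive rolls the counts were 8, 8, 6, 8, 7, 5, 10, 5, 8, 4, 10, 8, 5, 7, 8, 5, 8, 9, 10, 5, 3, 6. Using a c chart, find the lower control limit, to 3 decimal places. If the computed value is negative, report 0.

0.000

c̄ = (8 + 8 + 6 + 8 + 7 + 5 + 10 + 5 + 8 + 4 + 10 + 8 + 5 + 7 + 8 + 5 + 8 + 9 + 10 + 5 + 3 + 6) / 22 = 153 / 22 = 6.9545
LCL = c̄ − 3√c̄ = 6.9545 − 3 × 2.6371 = -0.9569 → 0 (cannot be negative)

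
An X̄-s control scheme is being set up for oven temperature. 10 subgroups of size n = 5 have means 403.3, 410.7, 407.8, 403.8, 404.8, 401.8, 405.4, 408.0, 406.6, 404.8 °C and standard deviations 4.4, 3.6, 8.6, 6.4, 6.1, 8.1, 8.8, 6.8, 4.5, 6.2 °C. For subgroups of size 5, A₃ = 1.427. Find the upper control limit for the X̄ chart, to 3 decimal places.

414.761

X̄̄ = (403.3 + 410.7 + 407.8 + 403.8 + 404.8 + 401.8 + 405.4 + 408.0 + 406.6 + 404.8) / 10 = 405.7000
s̄ = (4.4 + 3.6 + 8.6 + 6.4 + 6.1 + 8.1 + 8.8 + 6.8 + 4.5 + 6.2) / 10 = 6.3500
UCL = X̄̄ + A₃·s̄ = 405.7000 + 1.427 × 6.3500 = 414.7614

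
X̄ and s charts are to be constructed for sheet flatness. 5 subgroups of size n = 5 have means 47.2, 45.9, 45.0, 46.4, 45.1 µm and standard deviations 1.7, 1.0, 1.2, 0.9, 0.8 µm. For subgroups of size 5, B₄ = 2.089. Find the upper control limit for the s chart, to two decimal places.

2.34

s̄ = (1.7 + 1.0 + 1.2 + 0.9 + 0.8) / 5 = 1.1200
UCL_s = B₄·s̄ = 2.089 × 1.1200 = 2.3397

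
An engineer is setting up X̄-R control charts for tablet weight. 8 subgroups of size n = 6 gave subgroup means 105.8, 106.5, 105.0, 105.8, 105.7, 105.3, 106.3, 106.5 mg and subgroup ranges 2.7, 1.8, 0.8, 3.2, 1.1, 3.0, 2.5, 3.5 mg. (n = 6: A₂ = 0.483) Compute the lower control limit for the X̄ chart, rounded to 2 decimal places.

X̄̄ = (105.8 + 106.5 + 105.0 + 105.8 + 105.7 + 105.3 + 106.3 + 106.5) / 8 = 846.9000 / 8 = 105.8625
R̄ = (2.7 + 1.8 + 0.8 + 3.2 + 1.1 + 3.0 + 2.5 + 3.5) / 8 = 18.6000 / 8 = 2.3250
LCL = X̄̄ − A₂·R̄ = 105.8625 − 0.483 × 2.3250 = 104.7395

104.74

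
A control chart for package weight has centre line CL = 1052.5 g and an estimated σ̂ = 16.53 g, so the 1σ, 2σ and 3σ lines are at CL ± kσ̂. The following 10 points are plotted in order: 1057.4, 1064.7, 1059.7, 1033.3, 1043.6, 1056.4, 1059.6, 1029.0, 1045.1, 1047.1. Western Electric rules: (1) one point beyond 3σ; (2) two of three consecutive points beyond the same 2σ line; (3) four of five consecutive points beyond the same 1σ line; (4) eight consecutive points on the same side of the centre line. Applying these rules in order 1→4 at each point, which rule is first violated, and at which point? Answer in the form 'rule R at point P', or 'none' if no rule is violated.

none

Zone of each point (C = within 1σ̂, B = 1σ̂–2σ̂, A = 2σ̂–3σ̂, * = beyond 3σ̂; sign = side of CL): 1:+C, 2:+C, 3:+C, 4:-B, 5:-C, 6:+C, 7:+C, 8:-B, 9:-C, 10:-C
No rule fires across all 10 points.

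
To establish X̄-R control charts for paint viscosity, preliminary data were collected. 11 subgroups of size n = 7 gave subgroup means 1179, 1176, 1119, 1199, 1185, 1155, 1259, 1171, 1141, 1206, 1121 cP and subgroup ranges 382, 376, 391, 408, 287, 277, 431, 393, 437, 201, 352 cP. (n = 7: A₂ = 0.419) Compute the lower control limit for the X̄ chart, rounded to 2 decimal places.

X̄̄ = (1179 + 1176 + 1119 + 1199 + 1185 + 1155 + 1259 + 1171 + 1141 + 1206 + 1121) / 11 = 12911.0000 / 11 = 1173.7273
R̄ = (382 + 376 + 391 + 408 + 287 + 277 + 431 + 393 + 437 + 201 + 352) / 11 = 3935.0000 / 11 = 357.7273
LCL = X̄̄ − A₂·R̄ = 1173.7273 − 0.419 × 357.7273 = 1023.8395

1023.84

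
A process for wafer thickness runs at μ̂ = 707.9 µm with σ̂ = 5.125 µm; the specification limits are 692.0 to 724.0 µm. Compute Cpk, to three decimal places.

1.034

Cpu = (USL − μ̂) / (3σ̂) = (724.0 − 707.9) / (3 × 5.125) = 1.0472; Cpl = (μ̂ − LSL) / (3σ̂) = (707.9 − 692.0) / (3 × 5.125) = 1.0341; Cpk = min(Cpu, Cpl) = 1.0341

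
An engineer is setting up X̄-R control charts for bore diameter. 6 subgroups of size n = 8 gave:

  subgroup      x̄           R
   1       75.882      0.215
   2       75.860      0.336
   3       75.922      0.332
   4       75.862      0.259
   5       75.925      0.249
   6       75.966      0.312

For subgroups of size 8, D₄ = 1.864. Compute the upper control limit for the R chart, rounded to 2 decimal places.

R̄ = (0.215 + 0.336 + 0.332 + 0.259 + 0.249 + 0.312) / 6 = 1.7030 / 6 = 0.2838
UCL_R = D₄·R̄ = 1.864 × 0.2838 = 0.5291

0.53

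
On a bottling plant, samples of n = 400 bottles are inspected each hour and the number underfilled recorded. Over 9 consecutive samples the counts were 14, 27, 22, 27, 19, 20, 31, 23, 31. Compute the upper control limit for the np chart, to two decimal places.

37.97

p̄ = Σdᵢ / (k·n) = 214 / (9 × 400) = 0.05944
UCL = np̄ + 3·√(np̄(1−p̄)) = 23.7778 + 3 × √(23.7778×0.94056) = 23.7778 + 3 × 4.7291 = 37.9651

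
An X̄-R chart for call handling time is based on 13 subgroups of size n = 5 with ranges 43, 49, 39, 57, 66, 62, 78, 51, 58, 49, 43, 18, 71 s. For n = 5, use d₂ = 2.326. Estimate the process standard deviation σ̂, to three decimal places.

R̄ = (43 + 49 + 39 + 57 + 66 + 62 + 78 + 51 + 58 + 49 + 43 + 18 + 71) / 13 = 52.6154
σ̂ = R̄ / d₂ = 52.6154 / 2.326 = 22.6205

22.621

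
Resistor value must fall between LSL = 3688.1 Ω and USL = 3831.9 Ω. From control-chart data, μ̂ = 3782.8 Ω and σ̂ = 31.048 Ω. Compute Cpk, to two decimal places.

0.53

Cpu = (USL − μ̂) / (3σ̂) = (3831.9 − 3782.8) / (3 × 31.048) = 0.5271; Cpl = (μ̂ − LSL) / (3σ̂) = (3782.8 − 3688.1) / (3 × 31.048) = 1.0167; Cpk = min(Cpu, Cpl) = 0.5271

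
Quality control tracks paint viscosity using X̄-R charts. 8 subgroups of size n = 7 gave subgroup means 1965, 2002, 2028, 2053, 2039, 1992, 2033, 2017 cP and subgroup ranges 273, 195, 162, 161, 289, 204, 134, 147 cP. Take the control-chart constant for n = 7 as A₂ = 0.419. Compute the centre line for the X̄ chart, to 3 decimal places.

X̄̄ = (1965 + 2002 + 2028 + 2053 + 2039 + 1992 + 2033 + 2017) / 8 = 16129.0000 / 8 = 2016.1250
CL = X̄̄ = 2016.1250

2016.125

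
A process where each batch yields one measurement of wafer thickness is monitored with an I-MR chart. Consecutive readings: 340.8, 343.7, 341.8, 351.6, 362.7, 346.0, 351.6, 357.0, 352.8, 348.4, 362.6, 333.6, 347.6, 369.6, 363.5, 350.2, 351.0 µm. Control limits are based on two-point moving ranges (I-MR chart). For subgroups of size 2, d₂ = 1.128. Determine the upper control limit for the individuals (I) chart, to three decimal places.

378.270

X̄ = (340.8 + 343.7 + 341.8 + 351.6 + 362.7 + 346.0 + 351.6 + 357.0 + 352.8 + 348.4 + 362.6 + 333.6 + 347.6 + 369.6 + 363.5 + 350.2 + 351.0) / 17 = 351.4412
Moving ranges: 2.9, 1.9, 9.8, 11.1, 16.7, 5.6, 5.4, 4.2, 4.4, 14.2, 29.0, 14.0, 22.0, 6.1, 13.3, 0.8; M̄R̄ = 161.4000 / 16 = 10.0875
UCL = X̄ + 3·M̄R̄/d₂ = 351.4412 + 3 × 10.0875 / 1.128 = 378.2696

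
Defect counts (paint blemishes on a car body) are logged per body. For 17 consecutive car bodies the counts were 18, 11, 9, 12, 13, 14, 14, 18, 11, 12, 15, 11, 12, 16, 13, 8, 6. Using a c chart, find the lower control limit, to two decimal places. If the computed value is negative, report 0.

1.91

c̄ = (18 + 11 + 9 + 12 + 13 + 14 + 14 + 18 + 11 + 12 + 15 + 11 + 12 + 16 + 13 + 8 + 6) / 17 = 213 / 17 = 12.5294
LCL = c̄ − 3√c̄ = 12.5294 − 3 × 3.5397 = 1.9103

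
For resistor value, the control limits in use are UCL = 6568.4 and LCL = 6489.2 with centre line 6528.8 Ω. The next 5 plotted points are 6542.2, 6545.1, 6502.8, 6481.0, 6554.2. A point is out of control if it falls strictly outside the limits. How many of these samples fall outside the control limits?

Compare each point to [6489.2, 6568.4]: sample 4 = 6481.0 < LCL.

1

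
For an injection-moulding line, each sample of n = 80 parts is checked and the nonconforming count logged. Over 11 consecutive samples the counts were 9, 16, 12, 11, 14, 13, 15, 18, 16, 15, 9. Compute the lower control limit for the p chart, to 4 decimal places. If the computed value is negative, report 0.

p̄ = Σdᵢ / (k·n) = 148 / (11 × 80) = 0.16818
LCL = p̄ − 3·√(p̄(1−p̄)/n) = 0.16818 − 3 × 0.04182 = 0.04273

0.0427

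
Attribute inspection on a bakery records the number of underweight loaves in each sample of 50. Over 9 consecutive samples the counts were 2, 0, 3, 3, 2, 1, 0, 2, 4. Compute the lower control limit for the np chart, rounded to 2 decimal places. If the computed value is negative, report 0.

p̄ = Σdᵢ / (k·n) = 17 / (9 × 50) = 0.03778
LCL = np̄ − 3·√(np̄(1−p̄)) = 1.8889 − 3 × 1.3482 = -2.1556 → 0 (negative, so LCL = 0)

0.00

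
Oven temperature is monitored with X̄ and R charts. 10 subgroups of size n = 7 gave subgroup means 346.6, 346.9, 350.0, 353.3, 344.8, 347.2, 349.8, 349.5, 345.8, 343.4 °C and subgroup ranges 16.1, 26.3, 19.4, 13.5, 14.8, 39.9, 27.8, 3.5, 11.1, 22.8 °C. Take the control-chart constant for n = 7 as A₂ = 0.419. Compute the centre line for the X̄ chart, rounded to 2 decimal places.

347.73

X̄̄ = (346.6 + 346.9 + 350.0 + 353.3 + 344.8 + 347.2 + 349.8 + 349.5 + 345.8 + 343.4) / 10 = 3477.3000 / 10 = 347.7300
CL = X̄̄ = 347.7300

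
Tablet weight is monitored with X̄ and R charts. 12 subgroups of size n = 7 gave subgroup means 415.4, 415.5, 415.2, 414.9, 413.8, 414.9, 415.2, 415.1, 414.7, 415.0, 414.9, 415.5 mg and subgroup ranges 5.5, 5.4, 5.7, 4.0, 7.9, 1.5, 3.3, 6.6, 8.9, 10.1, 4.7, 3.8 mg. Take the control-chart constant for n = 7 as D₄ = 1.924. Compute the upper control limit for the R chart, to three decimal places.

R̄ = (5.5 + 5.4 + 5.7 + 4.0 + 7.9 + 1.5 + 3.3 + 6.6 + 8.9 + 10.1 + 4.7 + 3.8) / 12 = 67.4000 / 12 = 5.6167
UCL_R = D₄·R̄ = 1.924 × 5.6167 = 10.8065

10.806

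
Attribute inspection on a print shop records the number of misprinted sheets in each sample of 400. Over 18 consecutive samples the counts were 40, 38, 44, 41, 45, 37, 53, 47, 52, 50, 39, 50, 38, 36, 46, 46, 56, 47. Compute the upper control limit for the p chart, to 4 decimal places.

p̄ = Σdᵢ / (k·n) = 805 / (18 × 400) = 0.11181
UCL = p̄ + 3·√(p̄(1−p̄)/n) = 0.11181 + 3 × √(0.11181×0.88819/400) = 0.11181 + 3 × 0.01576 = 0.15907

0.1591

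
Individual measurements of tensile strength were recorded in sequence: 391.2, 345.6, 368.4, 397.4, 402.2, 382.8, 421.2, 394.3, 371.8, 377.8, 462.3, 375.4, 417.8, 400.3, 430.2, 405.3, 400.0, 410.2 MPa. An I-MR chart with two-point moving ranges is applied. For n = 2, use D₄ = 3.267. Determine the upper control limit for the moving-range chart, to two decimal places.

99.36

Moving ranges: 45.6, 22.8, 29.0, 4.8, 19.4, 38.4, 26.9, 22.5, 6.0, 84.5, 86.9, 42.4, 17.5, 29.9, 24.9, 5.3, 10.2; M̄R̄ = 517.0000 / 17 = 30.4118
UCL_MR = D₄·M̄R̄ = 3.267 × 30.4118 = 99.3552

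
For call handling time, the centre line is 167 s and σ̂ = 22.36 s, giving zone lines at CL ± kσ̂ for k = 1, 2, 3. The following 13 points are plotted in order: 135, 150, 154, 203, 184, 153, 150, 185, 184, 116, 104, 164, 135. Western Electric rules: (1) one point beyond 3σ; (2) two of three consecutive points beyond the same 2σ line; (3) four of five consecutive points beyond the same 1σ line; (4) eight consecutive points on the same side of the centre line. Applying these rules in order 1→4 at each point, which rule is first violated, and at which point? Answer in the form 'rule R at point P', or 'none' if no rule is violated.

Zone of each point (C = within 1σ̂, B = 1σ̂–2σ̂, A = 2σ̂–3σ̂, * = beyond 3σ̂; sign = side of CL): 1:-B, 2:-C, 3:-C, 4:+B, 5:+C, 6:-C, 7:-C, 8:+C, 9:+C, 10:-A, 11:-A, 12:-C, 13:-B
Rule 2 (two of three consecutive points beyond the same 2σ limit) is satisfied at point 11.

rule 2 at point 11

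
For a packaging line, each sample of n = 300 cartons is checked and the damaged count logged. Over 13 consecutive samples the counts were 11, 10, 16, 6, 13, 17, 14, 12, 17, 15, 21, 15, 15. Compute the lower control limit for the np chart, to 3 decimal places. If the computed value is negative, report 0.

p̄ = Σdᵢ / (k·n) = 182 / (13 × 300) = 0.04667
LCL = np̄ − 3·√(np̄(1−p̄)) = 14.0000 − 3 × 3.6533 = 3.0401

3.040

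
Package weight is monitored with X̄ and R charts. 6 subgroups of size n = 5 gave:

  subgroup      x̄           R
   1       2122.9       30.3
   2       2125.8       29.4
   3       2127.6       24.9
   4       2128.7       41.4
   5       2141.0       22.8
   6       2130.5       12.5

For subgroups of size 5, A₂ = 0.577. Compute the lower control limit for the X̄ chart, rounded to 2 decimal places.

X̄̄ = (2122.9 + 2125.8 + 2127.6 + 2128.7 + 2141.0 + 2130.5) / 6 = 12776.5000 / 6 = 2129.4167
R̄ = (30.3 + 29.4 + 24.9 + 41.4 + 22.8 + 12.5) / 6 = 161.3000 / 6 = 26.8833
LCL = X̄̄ − A₂·R̄ = 2129.4167 − 0.577 × 26.8833 = 2113.9050

2113.90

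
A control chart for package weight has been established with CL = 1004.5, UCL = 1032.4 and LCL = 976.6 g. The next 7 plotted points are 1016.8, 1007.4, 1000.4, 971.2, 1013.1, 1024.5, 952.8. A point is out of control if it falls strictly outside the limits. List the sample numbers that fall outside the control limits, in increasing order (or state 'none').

Compare each point to [976.6, 1032.4]: sample 4 = 971.2 < LCL; sample 7 = 952.8 < LCL.

4, 7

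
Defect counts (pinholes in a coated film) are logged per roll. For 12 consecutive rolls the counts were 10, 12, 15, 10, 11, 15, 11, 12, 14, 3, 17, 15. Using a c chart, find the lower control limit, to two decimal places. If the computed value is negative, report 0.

c̄ = (10 + 12 + 15 + 10 + 11 + 15 + 11 + 12 + 14 + 3 + 17 + 15) / 12 = 145 / 12 = 12.0833
LCL = c̄ − 3√c̄ = 12.0833 − 3 × 3.4761 = 1.6550

1.66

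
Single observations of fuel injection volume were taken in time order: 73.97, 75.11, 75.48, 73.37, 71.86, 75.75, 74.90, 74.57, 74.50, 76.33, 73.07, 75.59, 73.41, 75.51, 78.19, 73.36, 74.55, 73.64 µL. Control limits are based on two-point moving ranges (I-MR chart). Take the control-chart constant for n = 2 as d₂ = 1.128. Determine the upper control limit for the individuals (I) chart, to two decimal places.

79.59

X̄ = (73.97 + 75.11 + 75.48 + 73.37 + 71.86 + 75.75 + 74.90 + 74.57 + 74.50 + 76.33 + 73.07 + 75.59 + 73.41 + 75.51 + 78.19 + 73.36 + 74.55 + 73.64) / 18 = 74.6200
Moving ranges: 1.14, 0.37, 2.11, 1.51, 3.89, 0.85, 0.33, 0.07, 1.83, 3.26, 2.52, 2.18, 2.10, 2.68, 4.83, 1.19, 0.91; M̄R̄ = 31.7700 / 17 = 1.8688
UCL = X̄ + 3·M̄R̄/d₂ = 74.6200 + 3 × 1.8688 / 1.128 = 79.5903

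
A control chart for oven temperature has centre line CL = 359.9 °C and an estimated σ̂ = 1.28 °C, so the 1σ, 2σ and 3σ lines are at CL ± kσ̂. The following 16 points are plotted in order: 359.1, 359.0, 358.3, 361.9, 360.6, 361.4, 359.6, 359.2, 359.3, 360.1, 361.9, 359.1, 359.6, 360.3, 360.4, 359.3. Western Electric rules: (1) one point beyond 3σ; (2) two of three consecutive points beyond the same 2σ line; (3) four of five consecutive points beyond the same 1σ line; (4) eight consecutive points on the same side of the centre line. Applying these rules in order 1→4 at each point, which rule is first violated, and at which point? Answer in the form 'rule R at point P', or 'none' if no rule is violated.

none

Zone of each point (C = within 1σ̂, B = 1σ̂–2σ̂, A = 2σ̂–3σ̂, * = beyond 3σ̂; sign = side of CL): 1:-C, 2:-C, 3:-B, 4:+B, 5:+C, 6:+B, 7:-C, 8:-C, 9:-C, 10:+C, 11:+B, 12:-C, 13:-C, 14:+C, 15:+C, 16:-C
No rule fires across all 16 points.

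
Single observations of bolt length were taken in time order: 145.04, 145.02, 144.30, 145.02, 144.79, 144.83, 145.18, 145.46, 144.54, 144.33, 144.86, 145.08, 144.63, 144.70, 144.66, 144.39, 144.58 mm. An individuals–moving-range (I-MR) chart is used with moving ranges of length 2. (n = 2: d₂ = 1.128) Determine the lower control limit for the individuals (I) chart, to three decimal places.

X̄ = (145.04 + 145.02 + 144.30 + 145.02 + 144.79 + 144.83 + 145.18 + 145.46 + 144.54 + 144.33 + 144.86 + 145.08 + 144.63 + 144.70 + 144.66 + 144.39 + 144.58) / 17 = 144.7888
Moving ranges: 0.02, 0.72, 0.72, 0.23, 0.04, 0.35, 0.28, 0.92, 0.21, 0.53, 0.22, 0.45, 0.07, 0.04, 0.27, 0.19; M̄R̄ = 5.2600 / 16 = 0.3287
LCL = X̄ − 3·M̄R̄/d₂ = 144.7888 − 3 × 0.3287 / 1.128 = 143.9145

143.914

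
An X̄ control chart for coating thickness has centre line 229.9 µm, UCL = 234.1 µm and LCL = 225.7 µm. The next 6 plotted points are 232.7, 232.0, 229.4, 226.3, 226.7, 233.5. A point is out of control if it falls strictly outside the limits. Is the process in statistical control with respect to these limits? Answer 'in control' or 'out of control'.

All 6 points lie within [225.7, 234.1].

in control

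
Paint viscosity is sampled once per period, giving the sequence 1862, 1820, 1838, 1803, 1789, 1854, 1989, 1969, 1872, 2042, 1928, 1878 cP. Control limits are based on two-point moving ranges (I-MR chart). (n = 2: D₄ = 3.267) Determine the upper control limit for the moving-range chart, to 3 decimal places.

Moving ranges: 42, 18, 35, 14, 65, 135, 20, 97, 170, 114, 50; M̄R̄ = 760.0000 / 11 = 69.0909
UCL_MR = D₄·M̄R̄ = 3.267 × 69.0909 = 225.7200

225.720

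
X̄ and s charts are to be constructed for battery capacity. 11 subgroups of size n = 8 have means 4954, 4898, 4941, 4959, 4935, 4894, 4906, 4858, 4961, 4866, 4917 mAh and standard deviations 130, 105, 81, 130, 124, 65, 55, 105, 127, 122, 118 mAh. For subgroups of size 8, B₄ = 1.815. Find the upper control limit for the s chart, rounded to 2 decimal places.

s̄ = (130 + 105 + 81 + 130 + 124 + 65 + 55 + 105 + 127 + 122 + 118) / 11 = 105.6364
UCL_s = B₄·s̄ = 1.815 × 105.6364 = 191.7300

191.73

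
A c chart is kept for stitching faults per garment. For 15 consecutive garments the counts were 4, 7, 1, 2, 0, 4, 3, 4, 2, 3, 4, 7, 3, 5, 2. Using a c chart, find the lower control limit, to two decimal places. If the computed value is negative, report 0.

0.00

c̄ = (4 + 7 + 1 + 2 + 0 + 4 + 3 + 4 + 2 + 3 + 4 + 7 + 3 + 5 + 2) / 15 = 51 / 15 = 3.4000
LCL = c̄ − 3√c̄ = 3.4000 − 3 × 1.8439 = -2.1317 → 0 (cannot be negative)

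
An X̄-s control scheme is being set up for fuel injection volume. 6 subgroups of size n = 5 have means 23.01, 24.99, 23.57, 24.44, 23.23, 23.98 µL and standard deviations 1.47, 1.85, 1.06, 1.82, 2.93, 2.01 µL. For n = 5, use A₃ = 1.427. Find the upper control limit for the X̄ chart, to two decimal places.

26.52

X̄̄ = (23.01 + 24.99 + 23.57 + 24.44 + 23.23 + 23.98) / 6 = 23.8700
s̄ = (1.47 + 1.85 + 1.06 + 1.82 + 2.93 + 2.01) / 6 = 1.8567
UCL = X̄̄ + A₃·s̄ = 23.8700 + 1.427 × 1.8567 = 26.5195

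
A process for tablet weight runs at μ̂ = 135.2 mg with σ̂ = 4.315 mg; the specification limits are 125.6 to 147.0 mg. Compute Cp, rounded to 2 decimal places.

Cp = (USL − LSL) / (6σ̂) = (147.0 − 125.6) / (6 × 4.315) = 21.4000 / 25.8900 = 0.8266

0.83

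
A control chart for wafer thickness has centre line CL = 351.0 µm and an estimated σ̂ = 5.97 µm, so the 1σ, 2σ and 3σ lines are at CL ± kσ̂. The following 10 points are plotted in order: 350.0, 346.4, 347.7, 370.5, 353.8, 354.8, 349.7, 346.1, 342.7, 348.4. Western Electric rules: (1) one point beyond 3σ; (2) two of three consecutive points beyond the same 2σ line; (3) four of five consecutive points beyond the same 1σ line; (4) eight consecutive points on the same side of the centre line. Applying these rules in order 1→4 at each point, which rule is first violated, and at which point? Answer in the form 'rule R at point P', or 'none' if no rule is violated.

Zone of each point (C = within 1σ̂, B = 1σ̂–2σ̂, A = 2σ̂–3σ̂, * = beyond 3σ̂; sign = side of CL): 1:-C, 2:-C, 3:-C, 4:+*, 5:+C, 6:+C, 7:-C, 8:-C, 9:-B, 10:-C
Rule 1 (one point beyond the 3σ limits) is satisfied at point 4.

rule 1 at point 4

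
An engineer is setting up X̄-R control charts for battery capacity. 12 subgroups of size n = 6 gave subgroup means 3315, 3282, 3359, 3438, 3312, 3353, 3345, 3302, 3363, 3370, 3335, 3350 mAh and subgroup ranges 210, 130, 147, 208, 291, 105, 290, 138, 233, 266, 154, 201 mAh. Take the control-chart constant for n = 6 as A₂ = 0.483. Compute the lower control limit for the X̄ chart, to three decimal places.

X̄̄ = (3315 + 3282 + 3359 + 3438 + 3312 + 3353 + 3345 + 3302 + 3363 + 3370 + 3335 + 3350) / 12 = 40124.0000 / 12 = 3343.6667
R̄ = (210 + 130 + 147 + 208 + 291 + 105 + 290 + 138 + 233 + 266 + 154 + 201) / 12 = 2373.0000 / 12 = 197.7500
LCL = X̄̄ − A₂·R̄ = 3343.6667 − 0.483 × 197.7500 = 3248.1534

3248.153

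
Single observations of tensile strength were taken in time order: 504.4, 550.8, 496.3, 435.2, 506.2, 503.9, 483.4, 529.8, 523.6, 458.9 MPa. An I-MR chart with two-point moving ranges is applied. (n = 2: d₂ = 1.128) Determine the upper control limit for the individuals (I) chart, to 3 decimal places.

X̄ = (504.4 + 550.8 + 496.3 + 435.2 + 506.2 + 503.9 + 483.4 + 529.8 + 523.6 + 458.9) / 10 = 499.2500
Moving ranges: 46.4, 54.5, 61.1, 71.0, 2.3, 20.5, 46.4, 6.2, 64.7; M̄R̄ = 373.1000 / 9 = 41.4556
UCL = X̄ + 3·M̄R̄/d₂ = 499.2500 + 3 × 41.4556 / 1.128 = 609.5041

609.504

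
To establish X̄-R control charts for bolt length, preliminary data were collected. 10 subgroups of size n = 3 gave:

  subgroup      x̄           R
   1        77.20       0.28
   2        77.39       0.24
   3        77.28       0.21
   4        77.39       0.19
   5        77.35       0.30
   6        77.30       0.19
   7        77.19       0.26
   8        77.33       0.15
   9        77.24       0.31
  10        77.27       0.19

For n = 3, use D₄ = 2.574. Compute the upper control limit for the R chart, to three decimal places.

R̄ = (0.28 + 0.24 + 0.21 + 0.19 + 0.30 + 0.19 + 0.26 + 0.15 + 0.31 + 0.19) / 10 = 2.3200 / 10 = 0.2320
UCL_R = D₄·R̄ = 2.574 × 0.2320 = 0.5972

0.597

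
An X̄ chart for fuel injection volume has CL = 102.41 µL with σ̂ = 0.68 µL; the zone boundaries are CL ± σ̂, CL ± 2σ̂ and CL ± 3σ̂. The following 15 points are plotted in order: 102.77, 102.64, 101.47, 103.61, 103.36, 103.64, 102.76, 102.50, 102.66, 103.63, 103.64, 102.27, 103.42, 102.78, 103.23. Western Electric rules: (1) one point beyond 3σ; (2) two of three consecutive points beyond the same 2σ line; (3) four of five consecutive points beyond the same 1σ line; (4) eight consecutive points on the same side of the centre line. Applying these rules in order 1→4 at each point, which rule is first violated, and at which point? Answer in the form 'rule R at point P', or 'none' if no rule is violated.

Zone of each point (C = within 1σ̂, B = 1σ̂–2σ̂, A = 2σ̂–3σ̂, * = beyond 3σ̂; sign = side of CL): 1:+C, 2:+C, 3:-B, 4:+B, 5:+B, 6:+B, 7:+C, 8:+C, 9:+C, 10:+B, 11:+B, 12:-C, 13:+B, 14:+C, 15:+B
Rule 4 (eight consecutive points on the same side of the centre line) is satisfied at point 11.

rule 4 at point 11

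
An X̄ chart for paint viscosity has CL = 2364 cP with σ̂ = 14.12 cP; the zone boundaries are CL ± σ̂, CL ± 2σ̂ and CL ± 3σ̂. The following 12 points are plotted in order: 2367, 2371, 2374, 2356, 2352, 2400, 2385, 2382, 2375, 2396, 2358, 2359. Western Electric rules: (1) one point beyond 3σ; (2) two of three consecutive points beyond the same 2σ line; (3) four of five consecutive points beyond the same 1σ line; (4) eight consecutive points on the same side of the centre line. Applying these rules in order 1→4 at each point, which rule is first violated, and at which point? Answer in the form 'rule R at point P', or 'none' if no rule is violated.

rule 3 at point 10

Zone of each point (C = within 1σ̂, B = 1σ̂–2σ̂, A = 2σ̂–3σ̂, * = beyond 3σ̂; sign = side of CL): 1:+C, 2:+C, 3:+C, 4:-C, 5:-C, 6:+A, 7:+B, 8:+B, 9:+C, 10:+A, 11:-C, 12:-C
Rule 3 (four of five consecutive points beyond the same 1σ limit) is satisfied at point 10.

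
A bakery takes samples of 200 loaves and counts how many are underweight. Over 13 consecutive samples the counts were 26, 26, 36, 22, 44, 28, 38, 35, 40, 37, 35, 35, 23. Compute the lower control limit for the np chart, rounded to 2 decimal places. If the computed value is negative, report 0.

17.00

p̄ = Σdᵢ / (k·n) = 425 / (13 × 200) = 0.16346
LCL = np̄ − 3·√(np̄(1−p̄)) = 32.6923 − 3 × 5.2296 = 17.0036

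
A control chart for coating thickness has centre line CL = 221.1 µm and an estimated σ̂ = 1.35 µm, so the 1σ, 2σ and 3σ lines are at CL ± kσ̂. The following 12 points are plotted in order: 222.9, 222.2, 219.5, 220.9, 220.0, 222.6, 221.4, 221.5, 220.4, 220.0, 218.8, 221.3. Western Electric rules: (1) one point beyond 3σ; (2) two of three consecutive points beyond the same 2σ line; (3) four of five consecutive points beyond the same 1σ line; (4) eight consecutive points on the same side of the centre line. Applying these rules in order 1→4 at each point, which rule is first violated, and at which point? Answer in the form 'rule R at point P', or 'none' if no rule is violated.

Zone of each point (C = within 1σ̂, B = 1σ̂–2σ̂, A = 2σ̂–3σ̂, * = beyond 3σ̂; sign = side of CL): 1:+B, 2:+C, 3:-B, 4:-C, 5:-C, 6:+B, 7:+C, 8:+C, 9:-C, 10:-C, 11:-B, 12:+C
No rule fires across all 12 points.

none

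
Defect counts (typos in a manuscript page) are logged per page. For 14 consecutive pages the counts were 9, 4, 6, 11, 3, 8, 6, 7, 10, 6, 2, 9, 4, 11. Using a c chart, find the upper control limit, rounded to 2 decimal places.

14.71

c̄ = (9 + 4 + 6 + 11 + 3 + 8 + 6 + 7 + 10 + 6 + 2 + 9 + 4 + 11) / 14 = 96 / 14 = 6.8571
UCL = c̄ + 3√c̄ = 6.8571 + 3 × √6.8571 = 6.8571 + 3 × 2.6186 = 14.7130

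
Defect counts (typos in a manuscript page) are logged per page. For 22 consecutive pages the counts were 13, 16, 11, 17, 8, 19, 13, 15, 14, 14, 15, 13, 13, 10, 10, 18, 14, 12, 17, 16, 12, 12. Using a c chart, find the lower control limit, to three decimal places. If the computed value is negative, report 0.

2.612

c̄ = (13 + 16 + 11 + 17 + 8 + 19 + 13 + 15 + 14 + 14 + 15 + 13 + 13 + 10 + 10 + 18 + 14 + 12 + 17 + 16 + 12 + 12) / 22 = 302 / 22 = 13.7273
LCL = c̄ − 3√c̄ = 13.7273 − 3 × 3.7050 = 2.6122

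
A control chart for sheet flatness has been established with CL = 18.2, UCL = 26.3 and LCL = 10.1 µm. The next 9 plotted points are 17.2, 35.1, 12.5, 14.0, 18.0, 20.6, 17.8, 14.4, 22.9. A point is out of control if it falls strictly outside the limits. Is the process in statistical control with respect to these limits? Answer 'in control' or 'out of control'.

out of control

Compare each point to [10.1, 26.3]: sample 2 = 35.1 > UCL.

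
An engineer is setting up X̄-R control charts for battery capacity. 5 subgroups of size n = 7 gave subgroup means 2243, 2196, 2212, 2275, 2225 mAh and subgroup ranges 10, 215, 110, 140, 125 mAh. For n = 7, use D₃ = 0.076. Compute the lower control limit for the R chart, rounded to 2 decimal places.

9.12

R̄ = (10 + 215 + 110 + 140 + 125) / 5 = 600.0000 / 5 = 120.0000
LCL_R = D₃·R̄ = 0.076 × 120.0000 = 9.1200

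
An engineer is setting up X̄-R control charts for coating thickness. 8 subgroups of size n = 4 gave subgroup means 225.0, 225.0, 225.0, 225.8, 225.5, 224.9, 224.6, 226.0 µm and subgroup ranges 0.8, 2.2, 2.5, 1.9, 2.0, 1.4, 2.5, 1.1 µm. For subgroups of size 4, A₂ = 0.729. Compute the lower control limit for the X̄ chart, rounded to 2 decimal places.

223.91

X̄̄ = (225.0 + 225.0 + 225.0 + 225.8 + 225.5 + 224.9 + 224.6 + 226.0) / 8 = 1801.8000 / 8 = 225.2250
R̄ = (0.8 + 2.2 + 2.5 + 1.9 + 2.0 + 1.4 + 2.5 + 1.1) / 8 = 14.4000 / 8 = 1.8000
LCL = X̄̄ − A₂·R̄ = 225.2250 − 0.729 × 1.8000 = 223.9128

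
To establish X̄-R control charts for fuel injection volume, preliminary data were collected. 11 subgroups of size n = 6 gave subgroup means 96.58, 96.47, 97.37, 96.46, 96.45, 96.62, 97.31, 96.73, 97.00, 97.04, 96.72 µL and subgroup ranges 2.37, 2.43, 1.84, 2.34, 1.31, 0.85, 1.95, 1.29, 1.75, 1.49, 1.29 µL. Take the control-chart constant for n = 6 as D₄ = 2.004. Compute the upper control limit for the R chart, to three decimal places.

R̄ = (2.37 + 2.43 + 1.84 + 2.34 + 1.31 + 0.85 + 1.95 + 1.29 + 1.75 + 1.49 + 1.29) / 11 = 18.9100 / 11 = 1.7191
UCL_R = D₄·R̄ = 2.004 × 1.7191 = 3.4451

3.445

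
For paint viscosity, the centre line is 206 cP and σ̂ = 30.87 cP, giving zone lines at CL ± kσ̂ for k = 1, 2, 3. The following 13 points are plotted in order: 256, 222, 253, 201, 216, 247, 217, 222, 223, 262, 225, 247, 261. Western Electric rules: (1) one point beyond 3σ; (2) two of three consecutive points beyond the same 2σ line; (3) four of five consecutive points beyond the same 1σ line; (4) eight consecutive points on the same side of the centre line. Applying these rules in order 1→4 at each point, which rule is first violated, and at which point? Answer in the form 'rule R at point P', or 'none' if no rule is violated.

Zone of each point (C = within 1σ̂, B = 1σ̂–2σ̂, A = 2σ̂–3σ̂, * = beyond 3σ̂; sign = side of CL): 1:+B, 2:+C, 3:+B, 4:-C, 5:+C, 6:+B, 7:+C, 8:+C, 9:+C, 10:+B, 11:+C, 12:+B, 13:+B
Rule 4 (eight consecutive points on the same side of the centre line) is satisfied at point 12.

rule 4 at point 12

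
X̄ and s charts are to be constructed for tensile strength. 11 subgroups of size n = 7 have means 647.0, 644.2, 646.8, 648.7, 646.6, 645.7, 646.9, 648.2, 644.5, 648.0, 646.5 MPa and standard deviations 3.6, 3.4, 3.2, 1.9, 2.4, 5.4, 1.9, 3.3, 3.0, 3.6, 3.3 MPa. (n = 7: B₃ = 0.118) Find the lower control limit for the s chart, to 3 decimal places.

s̄ = (3.6 + 3.4 + 3.2 + 1.9 + 2.4 + 5.4 + 1.9 + 3.3 + 3.0 + 3.6 + 3.3) / 11 = 3.1818
LCL_s = B₃·s̄ = 0.118 × 3.1818 = 0.3755

0.375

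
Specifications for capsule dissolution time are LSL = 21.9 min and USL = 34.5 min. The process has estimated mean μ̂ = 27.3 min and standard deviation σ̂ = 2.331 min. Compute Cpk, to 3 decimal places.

0.772

Cpu = (USL − μ̂) / (3σ̂) = (34.5 − 27.3) / (3 × 2.331) = 1.0296; Cpl = (μ̂ − LSL) / (3σ̂) = (27.3 − 21.9) / (3 × 2.331) = 0.7722; Cpk = min(Cpu, Cpl) = 0.7722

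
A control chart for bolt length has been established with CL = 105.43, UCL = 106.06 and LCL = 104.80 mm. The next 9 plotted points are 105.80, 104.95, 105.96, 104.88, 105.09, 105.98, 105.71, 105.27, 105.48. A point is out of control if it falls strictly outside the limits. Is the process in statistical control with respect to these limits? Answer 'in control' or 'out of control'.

in control

All 9 points lie within [104.80, 106.06].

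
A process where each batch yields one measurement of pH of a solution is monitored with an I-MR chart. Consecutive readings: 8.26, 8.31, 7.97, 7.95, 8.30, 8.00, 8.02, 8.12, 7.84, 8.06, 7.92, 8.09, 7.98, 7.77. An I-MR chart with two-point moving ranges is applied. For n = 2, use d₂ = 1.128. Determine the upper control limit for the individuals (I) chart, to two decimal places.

8.51

X̄ = (8.26 + 8.31 + 7.97 + 7.95 + 8.30 + 8.00 + 8.02 + 8.12 + 7.84 + 8.06 + 7.92 + 8.09 + 7.98 + 7.77) / 14 = 8.0421
Moving ranges: 0.05, 0.34, 0.02, 0.35, 0.30, 0.02, 0.10, 0.28, 0.22, 0.14, 0.17, 0.11, 0.21; M̄R̄ = 2.3100 / 13 = 0.1777
UCL = X̄ + 3·M̄R̄/d₂ = 8.0421 + 3 × 0.1777 / 1.128 = 8.5147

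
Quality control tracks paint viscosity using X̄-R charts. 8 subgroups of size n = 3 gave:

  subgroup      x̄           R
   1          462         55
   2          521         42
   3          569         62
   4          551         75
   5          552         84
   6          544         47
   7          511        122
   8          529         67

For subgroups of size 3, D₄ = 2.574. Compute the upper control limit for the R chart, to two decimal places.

R̄ = (55 + 42 + 62 + 75 + 84 + 47 + 122 + 67) / 8 = 554.0000 / 8 = 69.2500
UCL_R = D₄·R̄ = 2.574 × 69.2500 = 178.2495

178.25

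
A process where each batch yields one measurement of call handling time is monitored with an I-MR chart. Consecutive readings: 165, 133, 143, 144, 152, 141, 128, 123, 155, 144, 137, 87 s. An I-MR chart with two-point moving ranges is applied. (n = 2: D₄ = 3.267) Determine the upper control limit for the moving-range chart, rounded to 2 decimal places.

Moving ranges: 32, 10, 1, 8, 11, 13, 5, 32, 11, 7, 50; M̄R̄ = 180.0000 / 11 = 16.3636
UCL_MR = D₄·M̄R̄ = 3.267 × 16.3636 = 53.4600

53.46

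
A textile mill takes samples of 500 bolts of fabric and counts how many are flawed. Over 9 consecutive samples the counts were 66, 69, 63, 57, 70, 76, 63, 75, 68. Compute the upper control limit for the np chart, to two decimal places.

90.36

p̄ = Σdᵢ / (k·n) = 607 / (9 × 500) = 0.13489
UCL = np̄ + 3·√(np̄(1−p̄)) = 67.4444 + 3 × √(67.4444×0.86511) = 67.4444 + 3 × 7.6385 = 90.3600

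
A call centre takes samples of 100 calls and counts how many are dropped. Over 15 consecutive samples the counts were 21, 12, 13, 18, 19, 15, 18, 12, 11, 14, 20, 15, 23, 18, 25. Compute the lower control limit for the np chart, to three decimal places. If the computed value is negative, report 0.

p̄ = Σdᵢ / (k·n) = 254 / (15 × 100) = 0.16933
LCL = np̄ − 3·√(np̄(1−p̄)) = 16.9333 − 3 × 3.7505 = 5.6820

5.682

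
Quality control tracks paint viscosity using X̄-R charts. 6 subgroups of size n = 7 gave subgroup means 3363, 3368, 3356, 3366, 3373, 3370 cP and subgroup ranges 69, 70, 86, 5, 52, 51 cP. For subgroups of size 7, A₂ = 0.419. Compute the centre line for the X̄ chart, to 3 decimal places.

3366.000

X̄̄ = (3363 + 3368 + 3356 + 3366 + 3373 + 3370) / 6 = 20196.0000 / 6 = 3366.0000
CL = X̄̄ = 3366.0000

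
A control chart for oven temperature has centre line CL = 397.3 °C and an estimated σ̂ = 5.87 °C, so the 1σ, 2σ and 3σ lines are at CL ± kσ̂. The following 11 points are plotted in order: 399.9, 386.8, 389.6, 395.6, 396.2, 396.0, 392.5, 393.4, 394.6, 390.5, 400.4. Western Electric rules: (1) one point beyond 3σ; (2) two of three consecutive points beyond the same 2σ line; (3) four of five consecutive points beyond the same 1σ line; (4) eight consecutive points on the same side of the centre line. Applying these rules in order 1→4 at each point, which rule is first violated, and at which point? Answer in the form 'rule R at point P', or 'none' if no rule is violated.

rule 4 at point 9

Zone of each point (C = within 1σ̂, B = 1σ̂–2σ̂, A = 2σ̂–3σ̂, * = beyond 3σ̂; sign = side of CL): 1:+C, 2:-B, 3:-B, 4:-C, 5:-C, 6:-C, 7:-C, 8:-C, 9:-C, 10:-B, 11:+C
Rule 4 (eight consecutive points on the same side of the centre line) is satisfied at point 9.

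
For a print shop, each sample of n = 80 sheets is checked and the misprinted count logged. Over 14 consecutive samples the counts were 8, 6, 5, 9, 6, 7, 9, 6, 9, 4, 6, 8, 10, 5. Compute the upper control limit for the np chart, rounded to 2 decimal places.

p̄ = Σdᵢ / (k·n) = 98 / (14 × 80) = 0.08750
UCL = np̄ + 3·√(np̄(1−p̄)) = 7.0000 + 3 × √(7.0000×0.91250) = 7.0000 + 3 × 2.5274 = 14.5821

14.58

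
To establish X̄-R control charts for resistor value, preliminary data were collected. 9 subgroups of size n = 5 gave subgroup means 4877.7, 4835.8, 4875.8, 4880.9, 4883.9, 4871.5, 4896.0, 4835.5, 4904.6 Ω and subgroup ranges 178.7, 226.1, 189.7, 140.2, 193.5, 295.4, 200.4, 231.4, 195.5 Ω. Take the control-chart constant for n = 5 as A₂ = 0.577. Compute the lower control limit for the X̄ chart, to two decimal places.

4754.86

X̄̄ = (4877.7 + 4835.8 + 4875.8 + 4880.9 + 4883.9 + 4871.5 + 4896.0 + 4835.5 + 4904.6) / 9 = 43861.7000 / 9 = 4873.5222
R̄ = (178.7 + 226.1 + 189.7 + 140.2 + 193.5 + 295.4 + 200.4 + 231.4 + 195.5) / 9 = 1850.9000 / 9 = 205.6556
LCL = X̄̄ − A₂·R̄ = 4873.5222 − 0.577 × 205.6556 = 4754.8590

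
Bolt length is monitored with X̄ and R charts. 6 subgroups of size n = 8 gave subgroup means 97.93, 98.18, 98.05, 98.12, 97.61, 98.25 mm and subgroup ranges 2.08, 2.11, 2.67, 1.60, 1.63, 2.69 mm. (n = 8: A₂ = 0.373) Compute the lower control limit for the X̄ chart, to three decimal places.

X̄̄ = (97.93 + 98.18 + 98.05 + 98.12 + 97.61 + 98.25) / 6 = 588.1400 / 6 = 98.0233
R̄ = (2.08 + 2.11 + 2.67 + 1.60 + 1.63 + 2.69) / 6 = 12.7800 / 6 = 2.1300
LCL = X̄̄ − A₂·R̄ = 98.0233 − 0.373 × 2.1300 = 97.2288

97.229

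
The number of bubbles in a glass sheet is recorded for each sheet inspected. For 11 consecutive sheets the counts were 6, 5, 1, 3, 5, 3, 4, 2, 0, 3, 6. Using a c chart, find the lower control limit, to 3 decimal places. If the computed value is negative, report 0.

c̄ = (6 + 5 + 1 + 3 + 5 + 3 + 4 + 2 + 0 + 3 + 6) / 11 = 38 / 11 = 3.4545
LCL = c̄ − 3√c̄ = 3.4545 − 3 × 1.8586 = -2.1214 → 0 (cannot be negative)

0.000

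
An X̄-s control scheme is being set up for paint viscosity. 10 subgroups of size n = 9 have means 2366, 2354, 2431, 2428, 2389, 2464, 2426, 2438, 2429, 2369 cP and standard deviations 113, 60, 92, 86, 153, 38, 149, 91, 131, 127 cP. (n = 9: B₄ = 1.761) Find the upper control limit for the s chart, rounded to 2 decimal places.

183.14

s̄ = (113 + 60 + 92 + 86 + 153 + 38 + 149 + 91 + 131 + 127) / 10 = 104.0000
UCL_s = B₄·s̄ = 1.761 × 104.0000 = 183.1440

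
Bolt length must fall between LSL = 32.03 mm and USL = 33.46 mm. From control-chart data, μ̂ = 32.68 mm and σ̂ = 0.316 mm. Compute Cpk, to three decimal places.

Cpu = (USL − μ̂) / (3σ̂) = (33.46 − 32.68) / (3 × 0.316) = 0.8228; Cpl = (μ̂ − LSL) / (3σ̂) = (32.68 − 32.03) / (3 × 0.316) = 0.6857; Cpk = min(Cpu, Cpl) = 0.6857

0.686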